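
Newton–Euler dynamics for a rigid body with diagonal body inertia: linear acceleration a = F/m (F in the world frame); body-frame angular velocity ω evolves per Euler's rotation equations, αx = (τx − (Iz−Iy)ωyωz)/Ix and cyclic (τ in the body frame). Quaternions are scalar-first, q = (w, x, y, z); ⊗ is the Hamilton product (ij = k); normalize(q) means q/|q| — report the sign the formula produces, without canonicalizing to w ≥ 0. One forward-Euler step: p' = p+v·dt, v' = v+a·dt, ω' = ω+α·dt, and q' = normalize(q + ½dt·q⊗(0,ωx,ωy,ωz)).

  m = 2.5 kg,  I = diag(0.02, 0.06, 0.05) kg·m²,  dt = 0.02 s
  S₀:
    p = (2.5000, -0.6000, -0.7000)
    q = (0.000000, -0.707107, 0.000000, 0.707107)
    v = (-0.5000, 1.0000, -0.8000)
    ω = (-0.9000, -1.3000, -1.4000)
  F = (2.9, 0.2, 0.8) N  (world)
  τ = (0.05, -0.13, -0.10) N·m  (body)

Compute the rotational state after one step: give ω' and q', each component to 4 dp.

ω' = (-0.8318, -1.3307, -1.4587)
q' = (0.0035, -0.6978, -0.0163, 0.7161)

gyro term ω×Iω = (-0.0182, -0.0378, 0.0468)
(τ − ω×Iω)/I = (3.4100, -1.5367, -2.9360)
new body rate ω' = (-0.8318, -1.3307, -1.4587)
2q̇ = q⊗(0,ω) = (0.3535535, 0.9192391, -1.6263461, 0.9192391)
q + ½dt·q⊗(0,ω), renormalized = (0.0035, -0.6978, -0.0163, 0.7161)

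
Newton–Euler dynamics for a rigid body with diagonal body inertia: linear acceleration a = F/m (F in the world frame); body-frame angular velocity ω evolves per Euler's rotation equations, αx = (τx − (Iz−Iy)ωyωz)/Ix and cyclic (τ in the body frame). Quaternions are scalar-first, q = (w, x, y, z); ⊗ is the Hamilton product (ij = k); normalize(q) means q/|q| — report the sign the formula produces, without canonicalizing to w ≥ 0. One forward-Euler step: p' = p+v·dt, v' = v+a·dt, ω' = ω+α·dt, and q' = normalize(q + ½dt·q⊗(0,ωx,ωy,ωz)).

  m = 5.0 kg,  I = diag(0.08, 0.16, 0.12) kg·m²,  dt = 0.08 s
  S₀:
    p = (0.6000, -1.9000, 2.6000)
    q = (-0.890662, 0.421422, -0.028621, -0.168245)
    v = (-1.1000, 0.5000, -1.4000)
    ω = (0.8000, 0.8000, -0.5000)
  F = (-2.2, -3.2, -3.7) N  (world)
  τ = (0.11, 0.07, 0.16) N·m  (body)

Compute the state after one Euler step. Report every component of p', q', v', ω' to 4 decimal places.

p' = (0.5120, -1.8600, 2.4880)
q' = (-0.9055, 0.3984, -0.0540, -0.1359)
v' = (-1.1352, 0.4488, -1.4592)
ω' = (0.8940, 0.8270, -0.4275)

a = (-0.4400, -0.6400, -0.7400)
p' = p + v·dt = (0.5120, -1.8600, 2.4880)
v' = v + a·dt = (-1.1352, 0.4488, -1.4592)
ω×(Iω) gyroscopic = (0.0160, 0.0160, 0.0512)
(τ − ω×Iω)/I = (1.1750, 0.3375, 0.9067)
new body rate ω' = (0.8940, 0.8270, -0.4275)
Hamilton product q⊗(0,ω) = (-0.3983633, -0.5636231, -0.6364146, 0.8053654)
q' = normalize(q + ½dt·q⊗(0,ω)) = (-0.9055, 0.3984, -0.0540, -0.1359)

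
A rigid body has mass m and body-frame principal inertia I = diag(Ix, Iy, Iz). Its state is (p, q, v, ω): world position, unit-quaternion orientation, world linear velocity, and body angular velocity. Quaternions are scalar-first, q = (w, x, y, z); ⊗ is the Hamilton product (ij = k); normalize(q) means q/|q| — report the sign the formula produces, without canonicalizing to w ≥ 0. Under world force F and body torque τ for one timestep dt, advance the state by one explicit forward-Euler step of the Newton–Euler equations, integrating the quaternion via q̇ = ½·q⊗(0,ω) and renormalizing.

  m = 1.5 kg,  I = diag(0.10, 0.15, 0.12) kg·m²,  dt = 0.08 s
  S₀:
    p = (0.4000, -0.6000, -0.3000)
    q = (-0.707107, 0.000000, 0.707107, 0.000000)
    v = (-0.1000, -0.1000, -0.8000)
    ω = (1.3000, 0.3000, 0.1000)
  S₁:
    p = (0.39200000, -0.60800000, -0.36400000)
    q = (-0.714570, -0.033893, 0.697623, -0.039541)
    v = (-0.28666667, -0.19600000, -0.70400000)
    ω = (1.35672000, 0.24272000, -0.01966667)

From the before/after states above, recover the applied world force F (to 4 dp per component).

v₁ − v₀ = (-0.18666667, -0.09600000, 0.09600000)
m·(v₁−v₀)/dt = (-3.5000, -1.8000, 1.8000)

F = (-3.5000, -1.8000, 1.8000)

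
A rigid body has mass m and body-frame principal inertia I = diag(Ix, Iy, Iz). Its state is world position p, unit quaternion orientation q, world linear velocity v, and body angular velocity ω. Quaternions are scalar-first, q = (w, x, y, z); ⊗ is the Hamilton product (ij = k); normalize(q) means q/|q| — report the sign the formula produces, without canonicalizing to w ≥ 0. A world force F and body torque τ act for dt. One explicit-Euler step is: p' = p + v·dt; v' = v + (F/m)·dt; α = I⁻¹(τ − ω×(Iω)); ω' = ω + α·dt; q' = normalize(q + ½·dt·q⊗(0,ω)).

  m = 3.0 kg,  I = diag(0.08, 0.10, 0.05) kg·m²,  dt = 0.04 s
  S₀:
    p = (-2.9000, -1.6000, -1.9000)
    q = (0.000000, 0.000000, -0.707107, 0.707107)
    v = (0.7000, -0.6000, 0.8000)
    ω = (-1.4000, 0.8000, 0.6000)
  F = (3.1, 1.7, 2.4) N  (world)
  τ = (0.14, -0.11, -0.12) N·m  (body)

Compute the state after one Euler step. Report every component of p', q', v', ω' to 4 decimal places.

precession coupling ω×(Iω) = (-0.0240, -0.0252, -0.0224)
(τ − ω×Iω)/I = (2.0500, -0.8480, -1.9520)
ω + α·dt = (-1.3180, 0.7661, 0.5219)
Hamilton product q⊗(0,ω) = (0.1414214, -0.9899498, -0.9899498, -0.9899498)
updated quaternion q' = (0.0028, -0.0198, -0.7265, 0.6869)
a = (1.0333, 0.5667, 0.8000)
p + v·dt = (-2.8720, -1.6240, -1.8680)
v' = v + a·dt = (0.7413, -0.5773, 0.8320)

p' = (-2.8720, -1.6240, -1.8680)
q' = (0.0028, -0.0198, -0.7265, 0.6869)
v' = (0.7413, -0.5773, 0.8320)
ω' = (-1.3180, 0.7661, 0.5219)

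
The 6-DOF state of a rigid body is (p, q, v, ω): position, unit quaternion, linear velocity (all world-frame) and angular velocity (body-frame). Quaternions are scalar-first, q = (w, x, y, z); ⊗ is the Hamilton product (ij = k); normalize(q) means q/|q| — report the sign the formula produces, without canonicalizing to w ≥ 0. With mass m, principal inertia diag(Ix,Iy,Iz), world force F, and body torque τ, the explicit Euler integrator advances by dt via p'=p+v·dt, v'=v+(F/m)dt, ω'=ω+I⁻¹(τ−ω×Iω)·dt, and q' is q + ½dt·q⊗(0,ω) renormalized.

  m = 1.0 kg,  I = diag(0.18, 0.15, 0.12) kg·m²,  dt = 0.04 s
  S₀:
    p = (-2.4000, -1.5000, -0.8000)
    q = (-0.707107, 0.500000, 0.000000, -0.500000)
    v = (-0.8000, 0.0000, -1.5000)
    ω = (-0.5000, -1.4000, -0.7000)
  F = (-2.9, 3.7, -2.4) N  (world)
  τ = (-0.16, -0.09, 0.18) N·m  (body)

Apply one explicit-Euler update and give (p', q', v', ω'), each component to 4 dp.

linear accel F/m = (-2.9000, 3.7000, -2.4000)
p' = p + v·dt = (-2.4320, -1.5000, -0.8600)
new velocity v' = (-0.9160, 0.1480, -1.5960)
precession coupling ω×(Iω) = (-0.0294, 0.0210, -0.0210)
angular accel α = (-0.7256, -0.7400, 1.6750)
ω' = ω + α·dt = (-0.5290, -1.4296, -0.6330)
q⊗(0,ω) = (-0.1000000, -0.3464465, 1.5899498, -0.2050251)
q' = normalize(q + ½dt·q⊗(0,ω)) = (-0.7087, 0.4928, 0.0318, -0.5038)

p' = (-2.4320, -1.5000, -0.8600)
q' = (-0.7087, 0.4928, 0.0318, -0.5038)
v' = (-0.9160, 0.1480, -1.5960)
ω' = (-0.5290, -1.4296, -0.6330)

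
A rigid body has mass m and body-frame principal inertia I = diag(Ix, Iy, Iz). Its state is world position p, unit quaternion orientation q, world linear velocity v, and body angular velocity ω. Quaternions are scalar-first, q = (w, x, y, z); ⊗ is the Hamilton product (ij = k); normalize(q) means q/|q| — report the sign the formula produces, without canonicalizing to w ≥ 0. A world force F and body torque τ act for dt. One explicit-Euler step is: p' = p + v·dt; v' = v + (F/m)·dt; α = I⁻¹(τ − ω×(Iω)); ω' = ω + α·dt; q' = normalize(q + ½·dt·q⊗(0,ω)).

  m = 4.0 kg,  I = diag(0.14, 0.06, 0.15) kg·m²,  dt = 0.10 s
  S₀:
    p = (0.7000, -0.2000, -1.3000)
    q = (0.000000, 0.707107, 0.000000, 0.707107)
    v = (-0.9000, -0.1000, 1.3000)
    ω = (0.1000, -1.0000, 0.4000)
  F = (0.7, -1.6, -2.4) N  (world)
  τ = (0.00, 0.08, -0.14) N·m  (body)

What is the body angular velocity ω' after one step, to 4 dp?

α = I⁻¹(τ − ω×Iω) = (0.2571, 1.3400, -0.9867)
ω' = ω + α·dt = (0.1257, -0.8660, 0.3013)

ω' = (0.1257, -0.8660, 0.3013)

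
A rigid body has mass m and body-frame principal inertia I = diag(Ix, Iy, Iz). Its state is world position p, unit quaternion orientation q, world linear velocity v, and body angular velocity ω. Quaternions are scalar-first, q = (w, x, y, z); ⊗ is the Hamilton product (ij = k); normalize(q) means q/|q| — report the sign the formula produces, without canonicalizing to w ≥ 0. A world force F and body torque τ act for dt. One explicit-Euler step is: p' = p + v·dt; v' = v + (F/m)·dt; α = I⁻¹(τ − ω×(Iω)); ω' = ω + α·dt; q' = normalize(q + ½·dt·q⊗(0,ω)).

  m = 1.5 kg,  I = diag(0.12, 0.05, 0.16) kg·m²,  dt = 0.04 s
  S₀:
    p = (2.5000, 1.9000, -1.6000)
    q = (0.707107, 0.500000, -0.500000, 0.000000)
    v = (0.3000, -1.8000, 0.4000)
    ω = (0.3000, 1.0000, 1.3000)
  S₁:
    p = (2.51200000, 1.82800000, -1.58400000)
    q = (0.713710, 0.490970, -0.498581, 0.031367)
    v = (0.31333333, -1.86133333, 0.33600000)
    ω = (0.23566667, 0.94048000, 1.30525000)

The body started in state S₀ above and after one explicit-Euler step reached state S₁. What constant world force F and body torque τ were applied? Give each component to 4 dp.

F = (0.5000, -2.3000, -2.4000)
τ = (-0.0500, -0.0900, 0.0000)

v₁ − v₀ = (0.01333333, -0.06133333, -0.06400000)
applied force F = (0.5000, -2.3000, -2.4000)
Δω = ω₁−ω₀ = (-0.06433333, -0.05952000, 0.00525000)
I·α + gyro = (-0.0500, -0.0900, 0.0000)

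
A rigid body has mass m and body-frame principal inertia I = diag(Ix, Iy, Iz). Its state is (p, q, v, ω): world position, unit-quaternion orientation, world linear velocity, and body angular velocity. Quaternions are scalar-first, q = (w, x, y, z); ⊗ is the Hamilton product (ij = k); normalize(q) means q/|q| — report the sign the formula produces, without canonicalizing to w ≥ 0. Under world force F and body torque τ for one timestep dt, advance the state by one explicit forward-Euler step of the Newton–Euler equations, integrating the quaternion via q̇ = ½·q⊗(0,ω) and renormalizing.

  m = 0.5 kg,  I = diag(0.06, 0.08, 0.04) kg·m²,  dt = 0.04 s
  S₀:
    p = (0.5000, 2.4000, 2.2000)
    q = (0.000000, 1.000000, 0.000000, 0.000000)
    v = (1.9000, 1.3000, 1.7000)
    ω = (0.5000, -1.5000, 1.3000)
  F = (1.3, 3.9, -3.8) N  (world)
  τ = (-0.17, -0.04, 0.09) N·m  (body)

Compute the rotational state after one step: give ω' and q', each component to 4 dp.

precession coupling ω×(Iω) = (0.0780, 0.0130, -0.0150)
(τ − ω×Iω)/I = (-4.1333, -0.6625, 2.6250)
ω + α·dt = (0.3347, -1.5265, 1.4050)
q⊗(0,ω) = (-0.5000000, 0.0000000, -1.3000000, -1.5000000)
q' = normalize(q + ½dt·q⊗(0,ω)) = (-0.0100, 0.9992, -0.0260, -0.0300)

ω' = (0.3347, -1.5265, 1.4050)
q' = (-0.0100, 0.9992, -0.0260, -0.0300)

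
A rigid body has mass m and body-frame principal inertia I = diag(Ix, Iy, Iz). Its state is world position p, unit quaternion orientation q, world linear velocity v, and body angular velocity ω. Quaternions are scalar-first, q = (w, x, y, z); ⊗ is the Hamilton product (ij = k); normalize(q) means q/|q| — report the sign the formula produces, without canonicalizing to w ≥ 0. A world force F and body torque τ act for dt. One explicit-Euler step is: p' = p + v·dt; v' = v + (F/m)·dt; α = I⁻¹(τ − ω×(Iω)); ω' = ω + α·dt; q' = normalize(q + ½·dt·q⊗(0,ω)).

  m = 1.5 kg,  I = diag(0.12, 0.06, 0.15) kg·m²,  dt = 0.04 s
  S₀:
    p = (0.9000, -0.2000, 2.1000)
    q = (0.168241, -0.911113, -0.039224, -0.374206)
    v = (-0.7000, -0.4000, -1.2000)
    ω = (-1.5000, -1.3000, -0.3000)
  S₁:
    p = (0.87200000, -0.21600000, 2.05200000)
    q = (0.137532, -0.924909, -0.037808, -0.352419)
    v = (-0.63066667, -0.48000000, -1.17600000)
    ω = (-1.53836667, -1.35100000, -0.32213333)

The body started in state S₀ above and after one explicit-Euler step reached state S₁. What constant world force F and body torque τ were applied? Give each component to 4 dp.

ω₁ − ω₀ = (-0.03836667, -0.05100000, -0.02213333)
ω₀×(Iω₀) = (0.0351, -0.0135, -0.1170)
τ = I·(Δω/dt) + ω₀×(Iω₀) = (-0.0800, -0.0900, -0.2000)
velocity change Δv = (0.06933333, -0.08000000, 0.02400000)
m·(v₁−v₀)/dt = (2.6000, -3.0000, 0.9000)

F = (2.6000, -3.0000, 0.9000)
τ = (-0.0800, -0.0900, -0.2000)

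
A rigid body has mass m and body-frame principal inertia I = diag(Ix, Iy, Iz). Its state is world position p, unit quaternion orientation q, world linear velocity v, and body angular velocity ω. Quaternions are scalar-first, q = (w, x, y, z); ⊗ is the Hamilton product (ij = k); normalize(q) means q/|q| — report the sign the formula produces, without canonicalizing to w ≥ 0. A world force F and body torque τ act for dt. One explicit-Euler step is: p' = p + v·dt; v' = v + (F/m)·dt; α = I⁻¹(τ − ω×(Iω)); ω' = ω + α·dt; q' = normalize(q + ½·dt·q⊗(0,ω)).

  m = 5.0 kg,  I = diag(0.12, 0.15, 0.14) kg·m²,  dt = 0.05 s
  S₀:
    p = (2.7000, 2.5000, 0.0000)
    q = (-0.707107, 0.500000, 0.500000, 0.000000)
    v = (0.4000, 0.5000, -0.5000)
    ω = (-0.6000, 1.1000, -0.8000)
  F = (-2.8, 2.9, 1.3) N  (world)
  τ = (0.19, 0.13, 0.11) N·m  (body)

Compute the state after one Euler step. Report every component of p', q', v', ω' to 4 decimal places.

α = I⁻¹(τ − ω×Iω) = (1.5100, 0.9307, 0.9271)
new body rate ω' = (-0.5245, 1.1465, -0.7536)
2q̇ = q⊗(0,ω) = (-0.2500000, 0.0242642, -0.3778177, 1.4156856)
updated quaternion q' = (-0.7129, 0.5003, 0.4902, 0.0354)
new position p' = (2.7200, 2.5250, -0.0250)
new velocity v' = (0.3720, 0.5290, -0.4870)

p' = (2.7200, 2.5250, -0.0250)
q' = (-0.7129, 0.5003, 0.4902, 0.0354)
v' = (0.3720, 0.5290, -0.4870)
ω' = (-0.5245, 1.1465, -0.7536)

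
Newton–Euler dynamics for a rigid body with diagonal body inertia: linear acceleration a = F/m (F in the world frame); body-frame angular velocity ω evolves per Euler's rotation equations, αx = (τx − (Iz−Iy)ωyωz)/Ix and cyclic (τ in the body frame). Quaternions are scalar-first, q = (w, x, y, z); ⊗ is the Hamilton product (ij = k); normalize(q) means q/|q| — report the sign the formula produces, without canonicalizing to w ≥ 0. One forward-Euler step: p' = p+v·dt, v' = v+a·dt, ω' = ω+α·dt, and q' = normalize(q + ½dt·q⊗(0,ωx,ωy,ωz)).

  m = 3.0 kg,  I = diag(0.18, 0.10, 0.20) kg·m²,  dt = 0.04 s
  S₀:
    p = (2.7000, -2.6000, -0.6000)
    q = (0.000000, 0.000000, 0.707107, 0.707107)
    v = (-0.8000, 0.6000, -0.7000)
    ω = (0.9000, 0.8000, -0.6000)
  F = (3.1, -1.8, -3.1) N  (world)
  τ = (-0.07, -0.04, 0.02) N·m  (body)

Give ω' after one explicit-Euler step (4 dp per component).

ω×(Iω) gyroscopic = (-0.0480, 0.0108, -0.0576)
angular accel α = (-0.1222, -0.5080, 0.3880)
new body rate ω' = (0.8951, 0.7797, -0.5845)

ω' = (0.8951, 0.7797, -0.5845)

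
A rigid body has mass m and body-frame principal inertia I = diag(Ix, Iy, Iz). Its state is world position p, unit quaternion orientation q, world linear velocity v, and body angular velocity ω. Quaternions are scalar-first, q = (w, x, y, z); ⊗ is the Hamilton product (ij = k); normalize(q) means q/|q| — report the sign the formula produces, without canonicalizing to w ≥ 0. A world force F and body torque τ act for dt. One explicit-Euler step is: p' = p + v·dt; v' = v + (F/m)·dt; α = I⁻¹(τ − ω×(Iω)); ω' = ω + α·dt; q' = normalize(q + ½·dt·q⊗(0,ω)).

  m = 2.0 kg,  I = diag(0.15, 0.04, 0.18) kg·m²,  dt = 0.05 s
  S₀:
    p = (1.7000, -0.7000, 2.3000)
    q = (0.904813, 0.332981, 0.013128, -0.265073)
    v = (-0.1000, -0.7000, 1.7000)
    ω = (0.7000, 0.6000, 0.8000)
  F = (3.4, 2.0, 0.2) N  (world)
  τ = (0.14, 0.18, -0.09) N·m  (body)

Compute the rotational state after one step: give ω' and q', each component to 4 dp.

gyro term ω×Iω = (0.0672, -0.0168, -0.0462)
α = I⁻¹(τ − ω×Iω) = (0.4853, 4.9200, -0.2433)
ω + α·dt = (0.7243, 0.8460, 0.7878)
q⊗(0,ω) = (-0.0289051, 0.8029153, 0.0909519, 0.9144494)
q' = normalize(q + ½dt·q⊗(0,ω)) = (0.9037, 0.3529, 0.0154, -0.2421)

ω' = (0.7243, 0.8460, 0.7878)
q' = (0.9037, 0.3529, 0.0154, -0.2421)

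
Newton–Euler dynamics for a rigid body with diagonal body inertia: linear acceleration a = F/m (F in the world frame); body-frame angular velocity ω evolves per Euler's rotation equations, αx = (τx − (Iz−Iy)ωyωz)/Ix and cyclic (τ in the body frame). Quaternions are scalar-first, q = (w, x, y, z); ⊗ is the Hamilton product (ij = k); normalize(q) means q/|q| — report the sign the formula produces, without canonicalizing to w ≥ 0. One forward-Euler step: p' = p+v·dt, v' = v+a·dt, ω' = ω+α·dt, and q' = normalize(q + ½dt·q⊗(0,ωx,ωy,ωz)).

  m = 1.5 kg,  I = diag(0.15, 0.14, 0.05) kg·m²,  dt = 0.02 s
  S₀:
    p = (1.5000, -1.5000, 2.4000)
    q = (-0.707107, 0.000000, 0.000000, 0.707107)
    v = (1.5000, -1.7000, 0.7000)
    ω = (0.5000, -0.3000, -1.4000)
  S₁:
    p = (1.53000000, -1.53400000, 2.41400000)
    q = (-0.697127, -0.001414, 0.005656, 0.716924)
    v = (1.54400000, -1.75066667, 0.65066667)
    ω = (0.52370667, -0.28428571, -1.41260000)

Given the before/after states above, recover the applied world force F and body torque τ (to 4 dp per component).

Δω = ω₁−ω₀ = (0.02370667, 0.01571429, -0.01260000)
τ = I·(Δω/dt) + ω₀×(Iω₀) = (0.1400, 0.0400, -0.0300)
Δv = v₁−v₀ = (0.04400000, -0.05066667, -0.04933333)
m·(v₁−v₀)/dt = (3.3000, -3.8000, -3.7000)

F = (3.3000, -3.8000, -3.7000)
τ = (0.1400, 0.0400, -0.0300)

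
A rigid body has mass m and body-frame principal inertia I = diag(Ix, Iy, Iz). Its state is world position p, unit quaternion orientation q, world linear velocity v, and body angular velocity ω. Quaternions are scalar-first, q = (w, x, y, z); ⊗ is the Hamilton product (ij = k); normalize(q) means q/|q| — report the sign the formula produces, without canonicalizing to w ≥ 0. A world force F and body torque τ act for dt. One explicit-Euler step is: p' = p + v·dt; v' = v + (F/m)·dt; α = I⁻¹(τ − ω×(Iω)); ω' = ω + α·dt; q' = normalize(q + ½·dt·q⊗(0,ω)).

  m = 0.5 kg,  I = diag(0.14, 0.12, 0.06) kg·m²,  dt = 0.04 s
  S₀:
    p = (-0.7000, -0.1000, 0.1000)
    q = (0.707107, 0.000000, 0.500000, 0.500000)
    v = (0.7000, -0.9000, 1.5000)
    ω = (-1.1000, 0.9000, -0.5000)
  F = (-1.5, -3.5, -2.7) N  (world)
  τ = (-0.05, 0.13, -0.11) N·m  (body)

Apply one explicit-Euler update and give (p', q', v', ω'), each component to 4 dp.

p' = (-0.6720, -0.1360, 0.1600)
q' = (0.7028, -0.0295, 0.5015, 0.5037)
v' = (0.5800, -1.1800, 1.2840)
ω' = (-1.1220, 0.9287, -0.5865)

gyro term ω×Iω = (0.0270, 0.0440, 0.0198)
(τ − ω×Iω)/I = (-0.5500, 0.7167, -2.1633)
ω + α·dt = (-1.1220, 0.9287, -0.5865)
2q̇ = q⊗(0,ω) = (-0.2000000, -1.4778177, 0.0863963, 0.1964465)
q' = normalize(q + ½dt·q⊗(0,ω)) = (0.7028, -0.0295, 0.5015, 0.5037)
a = (-3.0000, -7.0000, -5.4000)
p + v·dt = (-0.6720, -0.1360, 0.1600)
new velocity v' = (0.5800, -1.1800, 1.2840)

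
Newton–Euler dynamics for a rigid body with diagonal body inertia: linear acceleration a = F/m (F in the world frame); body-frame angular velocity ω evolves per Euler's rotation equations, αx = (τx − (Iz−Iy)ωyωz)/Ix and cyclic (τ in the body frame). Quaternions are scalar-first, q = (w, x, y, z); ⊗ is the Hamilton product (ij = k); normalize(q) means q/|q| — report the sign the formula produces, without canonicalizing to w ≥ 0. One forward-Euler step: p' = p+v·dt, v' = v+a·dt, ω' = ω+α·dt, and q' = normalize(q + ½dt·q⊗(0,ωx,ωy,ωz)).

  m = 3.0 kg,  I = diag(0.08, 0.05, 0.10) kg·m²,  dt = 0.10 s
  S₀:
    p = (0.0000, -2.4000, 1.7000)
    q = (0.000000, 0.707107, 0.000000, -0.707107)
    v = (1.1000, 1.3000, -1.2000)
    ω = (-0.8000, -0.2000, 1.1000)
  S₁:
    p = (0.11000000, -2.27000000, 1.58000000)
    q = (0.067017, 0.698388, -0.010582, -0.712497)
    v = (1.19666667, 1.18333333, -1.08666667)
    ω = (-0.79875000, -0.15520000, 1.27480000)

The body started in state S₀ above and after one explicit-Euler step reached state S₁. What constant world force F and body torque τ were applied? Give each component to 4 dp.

F = (2.9000, -3.5000, 3.4000)
τ = (-0.0100, 0.0400, 0.1700)

rate change Δω = (0.00125000, 0.04480000, 0.17480000)
I·α + gyro = (-0.0100, 0.0400, 0.1700)
Δv = v₁−v₀ = (0.09666667, -0.11666667, 0.11333333)
m·(v₁−v₀)/dt = (2.9000, -3.5000, 3.4000)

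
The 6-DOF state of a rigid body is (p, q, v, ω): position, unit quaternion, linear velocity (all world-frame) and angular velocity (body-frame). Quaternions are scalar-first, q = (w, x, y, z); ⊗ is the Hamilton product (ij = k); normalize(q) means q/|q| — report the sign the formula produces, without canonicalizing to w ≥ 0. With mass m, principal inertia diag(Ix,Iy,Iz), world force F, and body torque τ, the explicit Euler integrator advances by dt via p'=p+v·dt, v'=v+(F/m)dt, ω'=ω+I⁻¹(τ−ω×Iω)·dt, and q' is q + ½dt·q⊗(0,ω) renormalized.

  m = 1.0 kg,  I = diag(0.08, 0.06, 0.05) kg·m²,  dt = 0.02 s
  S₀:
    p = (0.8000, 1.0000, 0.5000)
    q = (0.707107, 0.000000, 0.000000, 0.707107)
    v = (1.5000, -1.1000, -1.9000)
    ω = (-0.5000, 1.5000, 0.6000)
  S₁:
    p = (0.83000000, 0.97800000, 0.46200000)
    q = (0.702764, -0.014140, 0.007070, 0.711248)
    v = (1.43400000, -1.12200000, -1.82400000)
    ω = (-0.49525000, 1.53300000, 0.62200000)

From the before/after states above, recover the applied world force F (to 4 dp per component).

F = (-3.3000, -1.1000, 3.8000)

v₁ − v₀ = (-0.06600000, -0.02200000, 0.07600000)
F = m·Δv/dt = (-3.3000, -1.1000, 3.8000)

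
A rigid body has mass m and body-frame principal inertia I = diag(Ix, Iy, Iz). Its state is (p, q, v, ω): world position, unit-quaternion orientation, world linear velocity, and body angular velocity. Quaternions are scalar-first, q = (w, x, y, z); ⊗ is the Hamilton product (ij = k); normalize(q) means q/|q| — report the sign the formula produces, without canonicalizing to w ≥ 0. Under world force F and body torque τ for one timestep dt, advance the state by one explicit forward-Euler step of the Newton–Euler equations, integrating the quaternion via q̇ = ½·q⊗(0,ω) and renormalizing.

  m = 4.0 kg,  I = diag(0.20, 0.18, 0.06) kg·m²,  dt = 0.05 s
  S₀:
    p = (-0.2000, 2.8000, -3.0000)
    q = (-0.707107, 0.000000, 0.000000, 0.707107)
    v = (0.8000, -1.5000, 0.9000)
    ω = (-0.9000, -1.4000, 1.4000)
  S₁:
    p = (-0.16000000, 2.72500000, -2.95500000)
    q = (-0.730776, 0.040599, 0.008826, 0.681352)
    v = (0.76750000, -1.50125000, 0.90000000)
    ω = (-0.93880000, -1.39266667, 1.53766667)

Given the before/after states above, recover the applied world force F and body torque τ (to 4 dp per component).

F = (-2.6000, -0.1000, 0.0000)
τ = (0.0800, -0.1500, 0.1400)

v₁ − v₀ = (-0.03250000, -0.00125000, 0.00000000)
m·(v₁−v₀)/dt = (-2.6000, -0.1000, 0.0000)
ω₁ − ω₀ = (-0.03880000, 0.00733333, 0.13766667)
τ = I·(Δω/dt) + ω₀×(Iω₀) = (0.0800, -0.1500, 0.1400)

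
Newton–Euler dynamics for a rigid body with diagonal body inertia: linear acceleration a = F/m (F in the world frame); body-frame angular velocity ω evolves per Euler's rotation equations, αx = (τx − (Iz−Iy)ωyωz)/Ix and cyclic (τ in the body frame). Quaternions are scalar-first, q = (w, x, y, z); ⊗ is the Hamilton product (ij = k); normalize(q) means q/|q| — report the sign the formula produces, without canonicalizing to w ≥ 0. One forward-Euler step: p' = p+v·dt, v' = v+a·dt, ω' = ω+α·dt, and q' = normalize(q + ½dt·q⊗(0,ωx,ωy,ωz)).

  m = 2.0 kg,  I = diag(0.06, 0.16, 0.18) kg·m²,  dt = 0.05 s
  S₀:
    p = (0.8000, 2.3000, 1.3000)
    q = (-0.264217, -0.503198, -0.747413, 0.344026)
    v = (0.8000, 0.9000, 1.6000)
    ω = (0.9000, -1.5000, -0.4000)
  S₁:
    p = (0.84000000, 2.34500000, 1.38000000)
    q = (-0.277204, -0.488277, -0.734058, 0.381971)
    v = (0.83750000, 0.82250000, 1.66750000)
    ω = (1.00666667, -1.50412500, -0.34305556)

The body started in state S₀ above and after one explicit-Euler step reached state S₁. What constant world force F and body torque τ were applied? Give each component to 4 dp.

F = (1.5000, -3.1000, 2.7000)
τ = (0.1400, 0.0300, 0.0700)

rate change Δω = (0.10666667, -0.00412500, 0.05694444)
τ = I·(Δω/dt) + ω₀×(Iω₀) = (0.1400, 0.0300, 0.0700)
v₁ − v₀ = (0.03750000, -0.07750000, 0.06750000)
applied force F = (1.5000, -3.1000, 2.7000)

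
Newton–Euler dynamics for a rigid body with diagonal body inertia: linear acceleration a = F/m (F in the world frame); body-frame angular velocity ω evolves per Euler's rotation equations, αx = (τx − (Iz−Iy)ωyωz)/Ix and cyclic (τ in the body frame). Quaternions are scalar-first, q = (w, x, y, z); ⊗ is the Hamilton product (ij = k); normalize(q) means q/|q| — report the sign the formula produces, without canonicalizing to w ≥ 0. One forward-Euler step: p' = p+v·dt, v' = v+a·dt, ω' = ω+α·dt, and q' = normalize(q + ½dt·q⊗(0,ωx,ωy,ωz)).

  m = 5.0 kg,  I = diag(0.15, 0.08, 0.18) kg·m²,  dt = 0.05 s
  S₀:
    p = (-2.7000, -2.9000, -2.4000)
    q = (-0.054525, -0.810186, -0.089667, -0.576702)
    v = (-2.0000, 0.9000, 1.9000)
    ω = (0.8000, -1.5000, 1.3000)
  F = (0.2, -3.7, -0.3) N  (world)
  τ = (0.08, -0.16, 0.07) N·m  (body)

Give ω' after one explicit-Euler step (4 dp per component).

ω' = (0.8917, -1.5805, 1.2961)

precession coupling ω×(Iω) = (-0.1950, -0.0312, 0.0840)
angular accel α = (1.8333, -1.6100, -0.0778)
new body rate ω' = (0.8917, -1.5805, 1.2961)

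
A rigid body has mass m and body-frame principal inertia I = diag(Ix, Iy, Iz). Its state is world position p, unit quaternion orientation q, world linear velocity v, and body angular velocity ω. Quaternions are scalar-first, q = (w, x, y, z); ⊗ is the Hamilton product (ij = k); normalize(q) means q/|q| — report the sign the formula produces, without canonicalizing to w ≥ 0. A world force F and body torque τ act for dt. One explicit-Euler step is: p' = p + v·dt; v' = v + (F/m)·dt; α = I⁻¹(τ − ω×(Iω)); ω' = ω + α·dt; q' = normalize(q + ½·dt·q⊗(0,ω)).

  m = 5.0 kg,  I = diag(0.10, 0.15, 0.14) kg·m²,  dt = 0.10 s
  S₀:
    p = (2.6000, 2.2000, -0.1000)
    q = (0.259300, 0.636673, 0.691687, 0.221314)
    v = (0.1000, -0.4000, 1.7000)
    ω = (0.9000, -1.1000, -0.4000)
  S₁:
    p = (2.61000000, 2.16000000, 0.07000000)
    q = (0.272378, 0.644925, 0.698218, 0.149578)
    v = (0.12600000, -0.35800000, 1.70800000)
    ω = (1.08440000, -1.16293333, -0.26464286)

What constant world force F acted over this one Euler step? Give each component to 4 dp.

F = (1.3000, 2.1000, 0.4000)

Δv = v₁−v₀ = (0.02600000, 0.04200000, 0.00800000)
F = m·Δv/dt = (1.3000, 2.1000, 0.4000)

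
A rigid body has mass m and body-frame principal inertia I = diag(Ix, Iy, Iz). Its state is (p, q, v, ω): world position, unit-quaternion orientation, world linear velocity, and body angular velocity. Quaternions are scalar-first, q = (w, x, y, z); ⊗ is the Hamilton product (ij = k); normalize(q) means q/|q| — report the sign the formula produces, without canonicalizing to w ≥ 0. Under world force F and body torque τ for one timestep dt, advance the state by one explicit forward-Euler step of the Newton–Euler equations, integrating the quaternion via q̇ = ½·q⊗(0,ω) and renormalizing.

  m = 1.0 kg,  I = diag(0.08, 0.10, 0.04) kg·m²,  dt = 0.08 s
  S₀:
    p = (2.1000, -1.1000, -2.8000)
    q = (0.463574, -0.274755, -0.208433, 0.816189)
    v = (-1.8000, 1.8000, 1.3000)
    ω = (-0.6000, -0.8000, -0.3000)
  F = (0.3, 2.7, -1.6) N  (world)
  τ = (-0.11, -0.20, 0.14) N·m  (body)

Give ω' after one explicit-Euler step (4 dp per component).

ω×(Iω) gyroscopic = (-0.0144, 0.0072, 0.0096)
(τ − ω×Iω)/I = (-1.1950, -2.0720, 3.2600)
ω + α·dt = (-0.6956, -0.9658, -0.0392)

ω' = (-0.6956, -0.9658, -0.0392)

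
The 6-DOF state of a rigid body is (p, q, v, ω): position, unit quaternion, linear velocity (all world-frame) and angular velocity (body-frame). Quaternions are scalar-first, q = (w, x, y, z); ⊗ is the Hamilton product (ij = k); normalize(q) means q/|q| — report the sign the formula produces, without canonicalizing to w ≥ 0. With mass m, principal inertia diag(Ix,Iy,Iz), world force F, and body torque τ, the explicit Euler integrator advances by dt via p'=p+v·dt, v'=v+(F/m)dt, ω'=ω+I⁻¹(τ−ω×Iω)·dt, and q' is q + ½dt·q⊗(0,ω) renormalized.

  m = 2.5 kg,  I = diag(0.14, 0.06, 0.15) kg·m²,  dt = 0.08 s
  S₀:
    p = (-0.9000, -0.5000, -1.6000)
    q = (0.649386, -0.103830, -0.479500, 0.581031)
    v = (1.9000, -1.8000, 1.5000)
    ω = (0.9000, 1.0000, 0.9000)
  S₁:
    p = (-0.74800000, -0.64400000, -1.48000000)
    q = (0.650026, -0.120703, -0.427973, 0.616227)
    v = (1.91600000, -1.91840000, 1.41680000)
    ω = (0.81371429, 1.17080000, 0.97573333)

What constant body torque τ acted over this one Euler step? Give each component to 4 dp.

τ = (-0.0700, 0.1200, 0.0700)

Δω = ω₁−ω₀ = (-0.08628571, 0.17080000, 0.07573333)
ω₀×(Iω₀) = (0.0810, -0.0081, -0.0720)
τ = I·(Δω/dt) + ω₀×(Iω₀) = (-0.0700, 0.1200, 0.0700)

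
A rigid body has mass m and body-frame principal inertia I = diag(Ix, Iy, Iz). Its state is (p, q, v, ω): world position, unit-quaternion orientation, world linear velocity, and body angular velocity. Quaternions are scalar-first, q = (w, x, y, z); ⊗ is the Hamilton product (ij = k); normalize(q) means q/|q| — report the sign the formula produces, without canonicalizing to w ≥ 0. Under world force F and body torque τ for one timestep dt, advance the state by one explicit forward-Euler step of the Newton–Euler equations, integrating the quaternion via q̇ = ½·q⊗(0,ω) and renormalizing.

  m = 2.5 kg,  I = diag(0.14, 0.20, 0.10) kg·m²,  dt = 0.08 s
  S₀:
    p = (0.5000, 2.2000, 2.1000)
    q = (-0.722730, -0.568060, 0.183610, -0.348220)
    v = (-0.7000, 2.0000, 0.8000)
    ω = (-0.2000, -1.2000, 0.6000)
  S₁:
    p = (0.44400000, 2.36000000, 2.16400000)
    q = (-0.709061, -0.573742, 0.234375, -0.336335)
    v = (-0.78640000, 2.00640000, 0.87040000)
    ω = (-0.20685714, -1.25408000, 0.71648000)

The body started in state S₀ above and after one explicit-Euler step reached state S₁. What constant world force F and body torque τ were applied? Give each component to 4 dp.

rate change Δω = (-0.00685714, -0.05408000, 0.11648000)
gyro term ω₀×Iω₀ = (0.0720, -0.0048, 0.0144)
I·α + gyro = (0.0600, -0.1400, 0.1600)
velocity change Δv = (-0.08640000, 0.00640000, 0.07040000)
applied force F = (-2.7000, 0.2000, 2.2000)

F = (-2.7000, 0.2000, 2.2000)
τ = (0.0600, -0.1400, 0.1600)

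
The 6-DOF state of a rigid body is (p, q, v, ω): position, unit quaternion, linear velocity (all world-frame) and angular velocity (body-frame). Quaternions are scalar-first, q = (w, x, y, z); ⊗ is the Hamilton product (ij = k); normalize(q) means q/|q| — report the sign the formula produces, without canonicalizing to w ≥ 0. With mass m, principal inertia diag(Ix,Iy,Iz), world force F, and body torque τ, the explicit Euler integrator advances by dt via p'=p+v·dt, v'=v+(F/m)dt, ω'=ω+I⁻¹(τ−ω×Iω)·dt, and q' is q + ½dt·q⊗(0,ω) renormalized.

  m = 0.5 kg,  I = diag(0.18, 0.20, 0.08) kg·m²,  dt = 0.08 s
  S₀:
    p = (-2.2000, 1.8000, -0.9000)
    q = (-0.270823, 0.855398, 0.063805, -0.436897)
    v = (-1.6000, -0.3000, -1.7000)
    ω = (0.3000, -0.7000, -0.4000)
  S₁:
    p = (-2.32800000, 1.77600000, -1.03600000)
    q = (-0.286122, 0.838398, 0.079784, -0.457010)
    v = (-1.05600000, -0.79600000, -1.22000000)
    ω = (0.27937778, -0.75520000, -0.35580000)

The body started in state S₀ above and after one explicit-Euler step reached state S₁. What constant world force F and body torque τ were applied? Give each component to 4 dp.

velocity change Δv = (0.54400000, -0.49600000, 0.48000000)
m·(v₁−v₀)/dt = (3.4000, -3.1000, 3.0000)
Δω = ω₁−ω₀ = (-0.02062222, -0.05520000, 0.04420000)
τ = I·(Δω/dt) + ω₀×(Iω₀) = (-0.0800, -0.1500, 0.0400)

F = (3.4000, -3.1000, 3.0000)
τ = (-0.0800, -0.1500, 0.0400)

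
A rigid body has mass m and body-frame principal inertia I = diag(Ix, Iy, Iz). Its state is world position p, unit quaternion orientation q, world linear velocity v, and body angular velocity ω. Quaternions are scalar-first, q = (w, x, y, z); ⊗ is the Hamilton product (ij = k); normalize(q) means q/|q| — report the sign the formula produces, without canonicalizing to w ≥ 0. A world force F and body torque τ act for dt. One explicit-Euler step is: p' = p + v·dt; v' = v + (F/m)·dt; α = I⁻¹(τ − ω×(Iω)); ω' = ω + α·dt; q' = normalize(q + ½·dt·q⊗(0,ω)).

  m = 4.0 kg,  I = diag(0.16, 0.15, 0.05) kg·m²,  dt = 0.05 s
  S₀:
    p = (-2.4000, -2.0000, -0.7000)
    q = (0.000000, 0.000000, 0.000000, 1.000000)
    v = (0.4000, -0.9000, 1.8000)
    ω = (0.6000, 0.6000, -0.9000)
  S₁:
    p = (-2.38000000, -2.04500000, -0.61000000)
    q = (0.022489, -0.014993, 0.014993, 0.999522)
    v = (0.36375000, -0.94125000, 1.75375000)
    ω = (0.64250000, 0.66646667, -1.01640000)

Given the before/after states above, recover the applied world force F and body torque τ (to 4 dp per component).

Δω = ω₁−ω₀ = (0.04250000, 0.06646667, -0.11640000)
gyro term ω₀×Iω₀ = (0.0540, -0.0594, -0.0036)
I·α + gyro = (0.1900, 0.1400, -0.1200)
velocity change Δv = (-0.03625000, -0.04125000, -0.04625000)
F = m·Δv/dt = (-2.9000, -3.3000, -3.7000)

F = (-2.9000, -3.3000, -3.7000)
τ = (0.1900, 0.1400, -0.1200)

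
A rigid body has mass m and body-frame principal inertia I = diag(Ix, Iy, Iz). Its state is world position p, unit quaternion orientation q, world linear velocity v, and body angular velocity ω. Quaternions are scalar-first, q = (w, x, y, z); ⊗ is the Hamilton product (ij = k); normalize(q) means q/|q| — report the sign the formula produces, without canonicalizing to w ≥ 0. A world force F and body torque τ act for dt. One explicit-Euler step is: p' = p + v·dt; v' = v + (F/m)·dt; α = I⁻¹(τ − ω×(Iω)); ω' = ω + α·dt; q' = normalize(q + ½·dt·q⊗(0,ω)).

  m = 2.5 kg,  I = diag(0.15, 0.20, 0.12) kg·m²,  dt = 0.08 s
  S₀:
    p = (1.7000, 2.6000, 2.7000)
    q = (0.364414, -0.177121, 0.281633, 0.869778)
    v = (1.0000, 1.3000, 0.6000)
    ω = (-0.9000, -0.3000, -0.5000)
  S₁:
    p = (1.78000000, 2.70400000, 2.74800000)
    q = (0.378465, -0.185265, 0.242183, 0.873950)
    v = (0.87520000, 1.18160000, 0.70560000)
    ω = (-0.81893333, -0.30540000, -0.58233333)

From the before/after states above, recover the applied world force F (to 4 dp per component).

F = (-3.9000, -3.7000, 3.3000)

velocity change Δv = (-0.12480000, -0.11840000, 0.10560000)
applied force F = (-3.9000, -3.7000, 3.3000)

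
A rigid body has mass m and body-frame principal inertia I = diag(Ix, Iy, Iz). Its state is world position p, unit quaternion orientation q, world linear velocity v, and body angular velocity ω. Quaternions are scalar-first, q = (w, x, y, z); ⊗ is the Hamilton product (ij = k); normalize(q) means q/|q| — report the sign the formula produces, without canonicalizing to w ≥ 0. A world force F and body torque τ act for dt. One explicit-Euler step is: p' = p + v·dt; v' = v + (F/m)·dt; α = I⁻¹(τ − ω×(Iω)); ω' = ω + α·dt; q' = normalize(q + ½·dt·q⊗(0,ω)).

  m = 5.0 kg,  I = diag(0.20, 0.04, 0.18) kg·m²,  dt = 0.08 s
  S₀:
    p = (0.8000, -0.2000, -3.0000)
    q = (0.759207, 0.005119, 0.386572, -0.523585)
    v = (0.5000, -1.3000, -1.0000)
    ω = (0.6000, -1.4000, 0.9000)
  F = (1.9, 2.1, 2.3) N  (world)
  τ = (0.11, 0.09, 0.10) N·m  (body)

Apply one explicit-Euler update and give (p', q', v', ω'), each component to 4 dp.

p' = (0.8400, -0.3040, -3.0800)
q' = (0.7976, 0.0079, 0.3305, -0.5046)
v' = (0.5304, -1.2664, -0.9632)
ω' = (0.7146, -1.2416, 0.8847)

a = (0.3800, 0.4200, 0.4600)
p' = p + v·dt = (0.8400, -0.3040, -3.0800)
v + (F/m)dt = (0.5304, -1.2664, -0.9632)
(τ − ω×Iω)/I = (1.4320, 1.9800, -0.1911)
new body rate ω' = (0.7146, -1.2416, 0.8847)
Hamilton product q⊗(0,ω) = (1.0093559, 0.0704200, -1.3816479, 0.4441765)
q' = normalize(q + ½dt·q⊗(0,ω)) = (0.7976, 0.0079, 0.3305, -0.5046)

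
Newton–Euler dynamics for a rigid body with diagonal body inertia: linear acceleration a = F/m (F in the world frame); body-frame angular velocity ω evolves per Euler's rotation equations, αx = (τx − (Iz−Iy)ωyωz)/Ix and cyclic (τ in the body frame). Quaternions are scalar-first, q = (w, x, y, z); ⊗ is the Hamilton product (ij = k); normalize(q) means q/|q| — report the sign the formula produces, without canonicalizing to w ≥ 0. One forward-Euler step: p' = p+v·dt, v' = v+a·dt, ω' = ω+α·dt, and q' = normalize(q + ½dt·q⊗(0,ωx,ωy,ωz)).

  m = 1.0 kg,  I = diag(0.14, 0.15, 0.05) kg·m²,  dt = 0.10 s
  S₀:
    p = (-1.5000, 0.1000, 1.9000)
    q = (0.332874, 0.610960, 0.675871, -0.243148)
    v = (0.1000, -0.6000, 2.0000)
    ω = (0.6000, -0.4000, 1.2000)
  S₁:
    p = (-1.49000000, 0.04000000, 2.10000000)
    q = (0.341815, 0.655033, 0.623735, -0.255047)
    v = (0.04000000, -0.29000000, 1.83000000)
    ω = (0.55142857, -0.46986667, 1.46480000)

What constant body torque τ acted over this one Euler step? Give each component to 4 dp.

Δω = ω₁−ω₀ = (-0.04857143, -0.06986667, 0.26480000)
ω₀×(Iω₀) = (0.0480, 0.0648, -0.0024)
applied torque τ = (-0.0200, -0.0400, 0.1300)

τ = (-0.0200, -0.0400, 0.1300)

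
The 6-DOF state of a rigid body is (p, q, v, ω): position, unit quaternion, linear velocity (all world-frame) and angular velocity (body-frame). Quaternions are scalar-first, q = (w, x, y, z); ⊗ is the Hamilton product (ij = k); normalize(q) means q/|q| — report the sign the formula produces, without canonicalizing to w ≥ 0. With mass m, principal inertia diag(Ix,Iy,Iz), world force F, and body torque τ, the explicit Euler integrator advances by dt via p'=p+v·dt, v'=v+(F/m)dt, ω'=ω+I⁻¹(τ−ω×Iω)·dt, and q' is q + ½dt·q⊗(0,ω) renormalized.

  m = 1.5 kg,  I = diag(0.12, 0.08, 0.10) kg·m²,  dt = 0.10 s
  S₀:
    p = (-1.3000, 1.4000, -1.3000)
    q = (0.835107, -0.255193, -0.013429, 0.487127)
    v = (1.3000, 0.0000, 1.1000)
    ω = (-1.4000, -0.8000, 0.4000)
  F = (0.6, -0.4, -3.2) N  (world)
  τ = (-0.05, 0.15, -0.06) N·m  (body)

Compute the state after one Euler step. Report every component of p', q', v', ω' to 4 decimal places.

gyro term ω×Iω = (-0.0064, -0.0112, -0.0448)
angular accel α = (-0.3633, 2.0150, -0.1520)
ω + α·dt = (-1.4363, -0.5985, 0.3848)
Hamilton product q⊗(0,ω) = (-0.5628642, -0.7848198, -1.2479862, 0.5193966)
updated quaternion q' = (0.8042, -0.2934, -0.0756, 0.5113)
a = (0.4000, -0.2667, -2.1333)
p + v·dt = (-1.1700, 1.4000, -1.1900)
v + (F/m)dt = (1.3400, -0.0267, 0.8867)

p' = (-1.1700, 1.4000, -1.1900)
q' = (0.8042, -0.2934, -0.0756, 0.5113)
v' = (1.3400, -0.0267, 0.8867)
ω' = (-1.4363, -0.5985, 0.3848)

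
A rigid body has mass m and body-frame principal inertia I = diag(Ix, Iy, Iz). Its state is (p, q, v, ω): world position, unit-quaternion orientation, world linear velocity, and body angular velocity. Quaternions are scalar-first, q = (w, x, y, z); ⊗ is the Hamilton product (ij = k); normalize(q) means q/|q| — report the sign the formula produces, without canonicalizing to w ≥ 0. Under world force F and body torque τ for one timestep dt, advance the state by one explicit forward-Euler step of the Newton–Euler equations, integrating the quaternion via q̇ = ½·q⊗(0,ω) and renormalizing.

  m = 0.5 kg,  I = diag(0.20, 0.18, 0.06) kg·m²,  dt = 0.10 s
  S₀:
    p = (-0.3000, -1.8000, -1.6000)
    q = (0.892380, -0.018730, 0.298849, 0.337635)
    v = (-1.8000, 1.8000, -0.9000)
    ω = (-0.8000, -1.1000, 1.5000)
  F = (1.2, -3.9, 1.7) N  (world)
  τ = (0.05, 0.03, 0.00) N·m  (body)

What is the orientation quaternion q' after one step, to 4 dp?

q⊗(0,ω) = (-0.1927026, 0.1057680, -1.2236310, 1.5982522)
updated quaternion q' = (0.8783, -0.0134, 0.2365, 0.4154)

q' = (0.8783, -0.0134, 0.2365, 0.4154)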